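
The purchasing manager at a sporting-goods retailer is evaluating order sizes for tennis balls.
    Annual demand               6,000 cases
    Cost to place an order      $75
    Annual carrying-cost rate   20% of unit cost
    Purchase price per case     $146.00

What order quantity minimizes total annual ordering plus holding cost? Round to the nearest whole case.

176 cases

H = i·C = 0.2 × $146 = $29.2000 per case-year
2DS/H = 2·6,000·75/29.2 = 30,821.92
EOQ = √30,821.92 ≈ 175.56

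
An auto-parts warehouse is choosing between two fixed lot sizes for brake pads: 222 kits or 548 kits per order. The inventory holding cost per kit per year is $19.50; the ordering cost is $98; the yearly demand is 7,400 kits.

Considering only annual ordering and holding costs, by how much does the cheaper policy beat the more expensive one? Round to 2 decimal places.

TC(Q) = (D/Q)S + (Q/2)H
TC(222) = (7,400/222)×98 + (222/2)×19.5 = $5,431.17
TC(548) = (7,400/548)×98 + (548/2)×19.5 = $6,666.36
Cheaper: Q = 222.  Difference = $1,235.19

$1,235.19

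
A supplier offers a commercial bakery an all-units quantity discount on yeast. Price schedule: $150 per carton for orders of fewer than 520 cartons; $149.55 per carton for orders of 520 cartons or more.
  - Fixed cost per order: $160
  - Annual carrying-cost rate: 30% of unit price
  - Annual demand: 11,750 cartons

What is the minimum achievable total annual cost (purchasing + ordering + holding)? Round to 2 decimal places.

$1,772,492.78

H₁ = 30%×$150 = $45.0000;  H₂ = 30%×$149.55 = $44.8650
EOQ₁ = √(2×11,750×160/45.0000) = 289.06  (< 520, feasible at tier 1)
EOQ₂ = √(2×11,750×160/44.8650) = 289.49  (< 520 → use Q = 520 at tier-2 price)
TC(tier 1 (EOQ₁), Q≈289.1) = $1,775,507.69
TC(tier 2, Q≈520.0) = $1,772,492.78
Minimum at tier 2: $1,772,492.78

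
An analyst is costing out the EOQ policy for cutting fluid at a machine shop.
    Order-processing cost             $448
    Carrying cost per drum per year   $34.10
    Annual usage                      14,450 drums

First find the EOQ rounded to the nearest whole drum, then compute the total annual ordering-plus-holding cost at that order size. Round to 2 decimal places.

2DS/H = 2·14,450·448/34.1 = 379,683.28
EOQ = √379,683.28 ≈ 616.18 → Q = 616 drums
Ordering: D/Q × S = 14,450/616 × $448 = $10,509.09
Holding:  Q/2 × H = 616/2 × $34.1 = $10,502.80
Total = $10,509.09 + $10,502.80 = $21,011.89

$21,011.89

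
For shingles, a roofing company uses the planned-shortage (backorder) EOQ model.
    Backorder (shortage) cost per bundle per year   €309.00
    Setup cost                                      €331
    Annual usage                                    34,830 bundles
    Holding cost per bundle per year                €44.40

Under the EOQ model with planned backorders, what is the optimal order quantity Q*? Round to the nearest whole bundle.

771 bundles

Q* = √(2DS/H) · √((H + b)/b)
   = √(2 × 34,830 × 331 / 44.4) · √((44.4 + 309) / 309)
   = 720.633 × 1.0694 ≈ 770.67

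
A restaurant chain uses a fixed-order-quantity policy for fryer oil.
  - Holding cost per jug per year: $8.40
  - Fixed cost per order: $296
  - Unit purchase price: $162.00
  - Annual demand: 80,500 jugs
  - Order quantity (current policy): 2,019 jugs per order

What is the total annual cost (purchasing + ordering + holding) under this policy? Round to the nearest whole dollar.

$13,061,282

Annual ordering cost = (D/Q)·S = (80,500/2,019) × 296 = $11,801.88
Annual holding cost  = (Q/2)·H = (2,019/2) × 8.4 = $8,479.80
Purchase cost = D·C = 80,500 × 162 = $13,041,000.00
Total = $11,801.88 + $8,479.80 + $13,041,000.00 = $13,061,281.68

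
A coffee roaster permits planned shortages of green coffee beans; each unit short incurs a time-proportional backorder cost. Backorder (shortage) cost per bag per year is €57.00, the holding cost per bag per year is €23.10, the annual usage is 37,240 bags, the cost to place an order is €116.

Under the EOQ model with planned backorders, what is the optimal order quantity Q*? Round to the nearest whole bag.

725 bags

Q* = √(2DS/H) · √((H + b)/b)
   = √(2 × 37,240 × 116 / 23.1) · √((23.1 + 57) / 57)
   = 611.565 × 1.1854 ≈ 724.97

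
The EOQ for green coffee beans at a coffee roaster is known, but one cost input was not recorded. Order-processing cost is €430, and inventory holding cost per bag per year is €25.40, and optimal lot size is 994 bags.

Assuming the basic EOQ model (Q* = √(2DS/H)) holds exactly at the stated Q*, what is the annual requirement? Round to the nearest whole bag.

29,182 bags per year

Since Q* = (2DS/H)^½, squaring gives Q*²·H = 2DS.
D = Q²H / (2S) = 994² × 25.4 / (2 × 430) = 29,181.53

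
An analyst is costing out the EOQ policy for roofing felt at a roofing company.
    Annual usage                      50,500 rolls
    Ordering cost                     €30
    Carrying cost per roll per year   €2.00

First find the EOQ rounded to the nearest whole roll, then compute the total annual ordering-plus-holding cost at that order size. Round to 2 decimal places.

EOQ = √(2DS/H) = √(2 × 50,500 × 30 / 2)
    = √(1,515,000.00) ≈ 1,230.85 → Q = 1,231 rolls
Orders/yr = 50,500/1,231 = 41.024; ordering cost = 41.024 × €30 = €1,230.71
Average inventory = 1,231/2 = 615.5; holding cost = 615.5 × €2 = €1,231.00
Total = €1,230.71 + €1,231.00 = €2,461.71

€2,461.71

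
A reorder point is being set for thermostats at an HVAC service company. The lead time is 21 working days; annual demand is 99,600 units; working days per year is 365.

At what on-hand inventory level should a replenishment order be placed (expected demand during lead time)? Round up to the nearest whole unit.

Daily demand d = 99,600 / 365 = 272.877 units/day
Demand during lead time = 272.877 × 21 = 5,730.41
Reorder point = 5,730.41 → round up

5,731 units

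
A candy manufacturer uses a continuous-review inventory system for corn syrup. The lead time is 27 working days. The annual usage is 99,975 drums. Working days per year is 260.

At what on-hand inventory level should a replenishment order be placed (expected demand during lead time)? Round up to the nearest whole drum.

10,383 drums

Daily demand d = 99,975 / 260 = 384.519 drums/day
Demand during lead time = 384.519 × 27 = 10,382.02
Reorder point = 10,382.02 → round up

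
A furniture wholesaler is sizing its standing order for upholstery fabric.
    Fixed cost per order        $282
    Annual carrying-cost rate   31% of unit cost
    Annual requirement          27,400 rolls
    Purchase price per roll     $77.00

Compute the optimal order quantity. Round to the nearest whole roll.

805 rolls

Carrying cost H = $77 × 31% = $23.8700/roll/yr
EOQ = √(2DS/H) = √(2 × 27,400 × 282 / 23.87)
    = √(647,406.79) ≈ 804.62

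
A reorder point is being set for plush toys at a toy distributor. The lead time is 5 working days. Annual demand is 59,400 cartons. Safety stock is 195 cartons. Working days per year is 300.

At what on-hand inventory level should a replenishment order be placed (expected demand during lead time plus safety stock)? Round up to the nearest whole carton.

Daily demand d = 59,400 / 300 = 198.000 cartons/day
Demand during lead time = 198.000 × 5 = 990.00
Reorder point = 990.00 + 195 = 1,185.00 → round up

1,185 cartons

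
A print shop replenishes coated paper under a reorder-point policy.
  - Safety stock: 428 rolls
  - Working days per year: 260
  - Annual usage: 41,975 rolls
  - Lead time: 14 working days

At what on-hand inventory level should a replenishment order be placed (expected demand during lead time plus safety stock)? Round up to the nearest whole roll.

2,689 rolls

Daily demand d = 41,975 / 260 = 161.442 rolls/day
Demand during lead time = 161.442 × 14 = 2,260.19
Reorder point = 2,260.19 + 428 = 2,688.19 → round up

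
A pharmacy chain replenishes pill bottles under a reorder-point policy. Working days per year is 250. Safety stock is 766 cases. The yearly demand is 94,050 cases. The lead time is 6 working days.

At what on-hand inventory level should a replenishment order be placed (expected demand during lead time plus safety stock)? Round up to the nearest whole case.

3,024 cases

Daily demand d = 94,050 / 250 = 376.200 cases/day
Demand during lead time = 376.200 × 6 = 2,257.20
Reorder point = 2,257.20 + 766 = 3,023.20 → round up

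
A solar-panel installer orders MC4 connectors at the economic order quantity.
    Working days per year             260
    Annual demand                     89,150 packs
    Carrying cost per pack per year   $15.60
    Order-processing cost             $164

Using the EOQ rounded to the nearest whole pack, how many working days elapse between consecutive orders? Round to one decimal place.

4.0 days

Optimal lot size Q* = (2 × 89,150 × $164 / $15.6)^½ ≈ 1,369.10 → Q = 1,369 packs
Cycle time = (working days × Q)/D = (260 × 1,369) / 89,150 = 3.993 days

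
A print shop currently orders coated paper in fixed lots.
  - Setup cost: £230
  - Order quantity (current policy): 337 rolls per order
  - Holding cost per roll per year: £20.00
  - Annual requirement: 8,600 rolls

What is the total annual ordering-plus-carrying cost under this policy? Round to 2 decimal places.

£9,239.44

Ordering: D/Q × S = 8,600/337 × £230 = £5,869.44
Holding:  Q/2 × H = 337/2 × £20 = £3,370.00
Total = £5,869.44 + £3,370.00 = £9,239.44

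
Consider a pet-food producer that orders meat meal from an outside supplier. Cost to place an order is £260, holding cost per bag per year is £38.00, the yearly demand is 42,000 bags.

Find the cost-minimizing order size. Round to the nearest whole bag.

758 bags

Q* = √(2·D·S / H) = √(2·42,000·260 / 38) = √574,736.8 ≈ 758.11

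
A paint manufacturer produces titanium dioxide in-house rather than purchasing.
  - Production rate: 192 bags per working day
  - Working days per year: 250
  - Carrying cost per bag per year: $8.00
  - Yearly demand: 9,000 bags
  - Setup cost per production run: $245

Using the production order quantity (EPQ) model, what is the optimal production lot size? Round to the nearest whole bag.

d = 9,000/250 = 36.0000 bags/day;  effective holding cost H(1 − d/p) = 8·(1 − 36.0000/192) = 6.50000
Q* = √(2DS / H_eff) = √(2·9,000·245 / 6.50000) ≈ 823.69

824 bags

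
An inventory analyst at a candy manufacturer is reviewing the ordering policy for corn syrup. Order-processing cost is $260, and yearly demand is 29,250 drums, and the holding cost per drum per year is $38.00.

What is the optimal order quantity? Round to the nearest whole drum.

Optimal lot size Q* = (2 × 29,250 × $260 / $38)^½ ≈ 632.66

633 drums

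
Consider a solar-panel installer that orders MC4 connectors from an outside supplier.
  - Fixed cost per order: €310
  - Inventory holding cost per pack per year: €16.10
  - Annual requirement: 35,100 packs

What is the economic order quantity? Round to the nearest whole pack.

1,163 packs

Optimal lot size Q* = (2 × 35,100 × €310 / €16.1)^½ ≈ 1,162.62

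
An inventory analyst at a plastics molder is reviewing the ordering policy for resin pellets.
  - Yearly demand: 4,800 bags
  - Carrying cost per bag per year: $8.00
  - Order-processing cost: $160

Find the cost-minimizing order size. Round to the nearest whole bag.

438 bags

EOQ = √(2DS/H) = √(2 × 4,800 × 160 / 8)
    = √(192,000.00) ≈ 438.18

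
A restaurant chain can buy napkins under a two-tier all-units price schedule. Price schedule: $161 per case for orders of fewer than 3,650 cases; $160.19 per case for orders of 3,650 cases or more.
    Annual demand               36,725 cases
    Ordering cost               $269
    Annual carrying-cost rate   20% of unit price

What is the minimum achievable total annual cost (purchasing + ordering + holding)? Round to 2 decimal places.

$5,937,948.19

H₁ = 20%×$161 = $32.2000;  H₂ = 20%×$160.19 = $32.0380
EOQ₁ = √(2×36,725×269/32.2000) = 783.33  (< 3,650, feasible at tier 1)
EOQ₂ = √(2×36,725×269/32.0380) = 785.31  (< 3,650 → use Q = 3,650 at tier-2 price)
TC(tier 1 (EOQ₁), Q≈783.3) = $5,937,948.19
TC(tier 2, Q≈3,650.0) = $5,944,153.68
Minimum at tier 1 (EOQ₁): $5,937,948.19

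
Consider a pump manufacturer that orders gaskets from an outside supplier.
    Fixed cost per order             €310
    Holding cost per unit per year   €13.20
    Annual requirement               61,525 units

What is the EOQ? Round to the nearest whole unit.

2DS/H = 2·61,525·310/13.2 = 2,889,810.61
EOQ = √2,889,810.61 ≈ 1,699.94

1,700 units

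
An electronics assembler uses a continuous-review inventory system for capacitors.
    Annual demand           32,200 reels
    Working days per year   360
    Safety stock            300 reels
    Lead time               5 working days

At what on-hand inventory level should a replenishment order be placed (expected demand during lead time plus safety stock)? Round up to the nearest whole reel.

748 reels

Daily demand d = 32,200 / 360 = 89.444 reels/day
Demand during lead time = 89.444 × 5 = 447.22
Reorder point = 447.22 + 300 = 747.22 → round up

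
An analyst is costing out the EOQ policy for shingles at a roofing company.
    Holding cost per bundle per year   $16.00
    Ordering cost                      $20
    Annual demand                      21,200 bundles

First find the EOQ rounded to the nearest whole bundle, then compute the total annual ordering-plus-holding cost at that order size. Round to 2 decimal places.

$3,683.48

Q* = √(2·D·S / H) = √(2·21,200·20 / 16) = √53,000.0 ≈ 230.22 → Q = 230 bundles
Ordering: D/Q × S = 21,200/230 × $20 = $1,843.48
Holding:  Q/2 × H = 230/2 × $16 = $1,840.00
Total = $1,843.48 + $1,840.00 = $3,683.48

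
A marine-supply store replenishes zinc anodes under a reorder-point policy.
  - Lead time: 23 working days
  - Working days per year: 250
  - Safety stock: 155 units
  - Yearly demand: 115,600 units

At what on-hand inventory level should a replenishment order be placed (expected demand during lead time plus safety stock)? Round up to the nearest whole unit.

10,791 units

Daily demand d = 115,600 / 250 = 462.400 units/day
Demand during lead time = 462.400 × 23 = 10,635.20
Reorder point = 10,635.20 + 155 = 10,790.20 → round up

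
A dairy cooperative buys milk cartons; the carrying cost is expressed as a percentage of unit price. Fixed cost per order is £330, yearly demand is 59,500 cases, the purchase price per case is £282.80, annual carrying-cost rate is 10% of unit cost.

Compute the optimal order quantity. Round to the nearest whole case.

Holding cost per case per year: H = 10% × £282.8 = £28.2800
EOQ = √(2DS/H) = √(2 × 59,500 × 330 / 28.28)
    = √(1,388,613.86) ≈ 1,178.39

1,178 cases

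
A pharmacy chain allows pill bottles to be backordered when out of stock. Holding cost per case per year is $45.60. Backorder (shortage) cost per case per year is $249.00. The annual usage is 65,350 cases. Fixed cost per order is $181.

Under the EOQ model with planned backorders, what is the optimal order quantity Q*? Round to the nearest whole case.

Q* = √(2DS/H) · √((H + b)/b)
   = √(2 × 65,350 × 181 / 45.6) · √((45.6 + 249) / 249)
   = 720.269 × 1.0877 ≈ 783.45

783 cases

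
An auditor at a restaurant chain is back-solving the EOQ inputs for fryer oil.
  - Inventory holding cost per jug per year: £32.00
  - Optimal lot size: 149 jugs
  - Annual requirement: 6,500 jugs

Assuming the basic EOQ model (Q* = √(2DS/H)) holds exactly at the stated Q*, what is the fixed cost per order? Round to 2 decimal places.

£54.65

From Q* = √(2DS/H) ⇒ Q*² = 2DS/H.
S = Q²H / (2D) = 149² × 32 / (2 × 6,500) = 54.6486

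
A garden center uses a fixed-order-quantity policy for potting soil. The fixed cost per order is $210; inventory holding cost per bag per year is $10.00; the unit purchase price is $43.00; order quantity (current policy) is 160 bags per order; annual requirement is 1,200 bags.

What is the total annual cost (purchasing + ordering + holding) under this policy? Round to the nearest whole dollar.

Ordering: D/Q × S = 1,200/160 × $210 = $1,575.00
Holding:  Q/2 × H = 160/2 × $10 = $800.00
Purchase cost = D·C = 1,200 × 43 = $51,600.00
Total = $1,575.00 + $800.00 + $51,600.00 = $53,975.00

$53,975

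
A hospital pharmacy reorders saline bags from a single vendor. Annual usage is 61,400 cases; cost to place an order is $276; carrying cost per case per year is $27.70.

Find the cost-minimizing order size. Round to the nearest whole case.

2DS/H = 2·61,400·276/27.7 = 1,223,566.79
EOQ = √1,223,566.79 ≈ 1,106.15

1,106 cases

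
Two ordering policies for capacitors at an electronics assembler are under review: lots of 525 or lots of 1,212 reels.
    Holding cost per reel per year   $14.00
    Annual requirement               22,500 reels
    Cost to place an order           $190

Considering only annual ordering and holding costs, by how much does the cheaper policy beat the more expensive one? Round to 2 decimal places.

TC(Q) = (D/Q)S + (Q/2)H
TC(525) = (22,500/525)×190 + (525/2)×14 = $11,817.86
TC(1,212) = (22,500/1,212)×190 + (1,212/2)×14 = $12,011.23
|ΔTC| = |$11,817.86 − $12,011.23| = $193.37

$193.37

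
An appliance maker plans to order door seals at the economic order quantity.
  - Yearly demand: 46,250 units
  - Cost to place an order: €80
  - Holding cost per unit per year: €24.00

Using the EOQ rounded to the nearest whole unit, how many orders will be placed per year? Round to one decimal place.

EOQ = √(2DS/H) = √(2 × 46,250 × 80 / 24)
    = √(308,333.33) ≈ 555.28 → Q = 555
N = D/Q = 46,250/555 ≈ 83.333 orders/yr

83.3 orders per year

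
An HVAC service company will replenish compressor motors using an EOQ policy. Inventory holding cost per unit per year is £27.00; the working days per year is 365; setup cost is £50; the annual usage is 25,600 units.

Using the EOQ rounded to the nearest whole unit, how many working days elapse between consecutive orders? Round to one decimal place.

EOQ = √(2DS/H) = √(2 × 25,600 × 50 / 27)
    = √(94,814.81) ≈ 307.92 → Q = 308 units
Cycle time = (working days × Q)/D = (365 × 308) / 25,600 = 4.391 days

4.4 days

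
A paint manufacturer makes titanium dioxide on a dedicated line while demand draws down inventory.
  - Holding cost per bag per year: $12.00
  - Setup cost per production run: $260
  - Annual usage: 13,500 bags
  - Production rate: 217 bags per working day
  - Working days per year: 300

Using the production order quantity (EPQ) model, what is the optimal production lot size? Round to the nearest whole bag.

859 bags

d = 13,500/300 = 45.0000 bags/day;  effective holding cost H(1 − d/p) = 12·(1 − 45.0000/217) = 9.51152
Q* = √(2DS / H_eff) = √(2·13,500·260 / 9.51152) ≈ 859.10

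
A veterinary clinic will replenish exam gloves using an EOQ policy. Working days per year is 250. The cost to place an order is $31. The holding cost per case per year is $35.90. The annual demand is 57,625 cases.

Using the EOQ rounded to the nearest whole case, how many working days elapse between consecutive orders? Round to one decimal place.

Optimal lot size Q* = (2 × 57,625 × $31 / $35.9)^½ ≈ 315.47 → Q = 315 cases
Days between orders = 250 / (D/Q) = 250 / 182.937 ≈ 1.367

1.4 days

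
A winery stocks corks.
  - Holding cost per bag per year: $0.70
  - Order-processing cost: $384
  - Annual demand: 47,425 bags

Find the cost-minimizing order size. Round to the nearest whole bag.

Q* = √(2·D·S / H) = √(2·47,425·384 / 0.7) = √52,032,000.0 ≈ 7,213.32

7,213 bags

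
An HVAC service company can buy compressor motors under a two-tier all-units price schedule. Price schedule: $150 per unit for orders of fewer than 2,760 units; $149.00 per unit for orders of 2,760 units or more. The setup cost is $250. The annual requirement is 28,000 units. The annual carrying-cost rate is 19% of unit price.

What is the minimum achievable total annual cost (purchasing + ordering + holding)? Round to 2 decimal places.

$4,213,604.03

H₁ = 19%×$150 = $28.5000;  H₂ = 19%×$149.00 = $28.3100
EOQ₁ = √(2×28,000×250/28.5000) = 700.88  (< 2,760, feasible at tier 1)
EOQ₂ = √(2×28,000×250/28.3100) = 703.22  (< 2,760 → use Q = 2,760 at tier-2 price)
TC(tier 1 (EOQ₁), Q≈700.9) = $4,219,974.98
TC(tier 2, Q≈2,760.0) = $4,213,604.03
Minimum at tier 2: $4,213,604.03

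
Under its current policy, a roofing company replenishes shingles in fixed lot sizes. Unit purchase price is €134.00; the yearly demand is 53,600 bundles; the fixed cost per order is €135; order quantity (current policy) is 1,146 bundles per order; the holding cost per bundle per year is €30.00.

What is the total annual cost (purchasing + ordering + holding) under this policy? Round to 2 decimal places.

€7,205,904.14

Annual ordering cost = (D/Q)·S = (53,600/1,146) × 135 = €6,314.14
Annual holding cost  = (Q/2)·H = (1,146/2) × 30 = €17,190.00
Purchase cost = D·C = 53,600 × 134 = €7,182,400.00
Total = €6,314.14 + €17,190.00 + €7,182,400.00 = €7,205,904.14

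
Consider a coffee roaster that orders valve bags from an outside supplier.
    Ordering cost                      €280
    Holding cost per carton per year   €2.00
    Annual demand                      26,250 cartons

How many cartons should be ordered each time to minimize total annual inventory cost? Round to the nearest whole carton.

Q* = √(2·D·S / H) = √(2·26,250·280 / 2) = √7,350,000.0 ≈ 2,711.09

2,711 cartons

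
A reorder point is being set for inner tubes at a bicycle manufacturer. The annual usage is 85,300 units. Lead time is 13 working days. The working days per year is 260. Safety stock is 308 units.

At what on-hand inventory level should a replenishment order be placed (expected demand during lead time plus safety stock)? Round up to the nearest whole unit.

Daily demand d = 85,300 / 260 = 328.077 units/day
Demand during lead time = 328.077 × 13 = 4,265.00
Reorder point = 4,265.00 + 308 = 4,573.00 → round up

4,573 units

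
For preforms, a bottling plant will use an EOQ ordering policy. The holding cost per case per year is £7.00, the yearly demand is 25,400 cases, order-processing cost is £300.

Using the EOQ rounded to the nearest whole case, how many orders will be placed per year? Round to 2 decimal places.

17.21 orders per year

Q* = √(2·D·S / H) = √(2·25,400·300 / 7) = √2,177,142.9 ≈ 1,475.51 → Q = 1,476
N = D/Q = 25,400/1,476 ≈ 17.209 orders/yr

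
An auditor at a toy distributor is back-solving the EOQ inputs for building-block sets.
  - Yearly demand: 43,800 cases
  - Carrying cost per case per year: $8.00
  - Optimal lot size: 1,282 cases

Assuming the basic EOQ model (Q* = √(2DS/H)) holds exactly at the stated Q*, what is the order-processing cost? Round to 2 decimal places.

$150.09

From Q* = √(2DS/H) ⇒ Q*² = 2DS/H.
S = Q²H / (2D) = 1,282² × 8 / (2 × 43,800) = 150.0935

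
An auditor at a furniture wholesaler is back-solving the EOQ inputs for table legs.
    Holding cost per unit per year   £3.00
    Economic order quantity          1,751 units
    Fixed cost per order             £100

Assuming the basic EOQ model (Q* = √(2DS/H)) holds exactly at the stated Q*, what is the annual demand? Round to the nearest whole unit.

45,990 units per year

Since Q* = (2DS/H)^½, squaring gives Q*²·H = 2DS.
D = Q²H / (2S) = 1,751² × 3 / (2 × 100) = 45,990.01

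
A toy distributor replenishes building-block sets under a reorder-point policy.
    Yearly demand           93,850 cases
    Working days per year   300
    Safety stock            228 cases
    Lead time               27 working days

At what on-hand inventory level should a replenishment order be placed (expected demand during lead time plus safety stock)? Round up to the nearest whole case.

Daily demand d = 93,850 / 300 = 312.833 cases/day
Demand during lead time = 312.833 × 27 = 8,446.50
Reorder point = 8,446.50 + 228 = 8,674.50 → round up

8,675 cases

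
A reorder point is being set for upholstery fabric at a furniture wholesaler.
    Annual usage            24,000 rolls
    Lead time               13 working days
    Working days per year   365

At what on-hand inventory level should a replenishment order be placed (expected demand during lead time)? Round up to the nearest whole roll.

Daily demand d = 24,000 / 365 = 65.753 rolls/day
Demand during lead time = 65.753 × 13 = 854.79
Reorder point = 854.79 → round up

855 rolls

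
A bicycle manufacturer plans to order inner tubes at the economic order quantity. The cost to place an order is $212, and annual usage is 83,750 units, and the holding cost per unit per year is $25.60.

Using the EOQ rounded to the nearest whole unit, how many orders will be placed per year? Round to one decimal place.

71.1 orders per year

EOQ = √(2DS/H) = √(2 × 83,750 × 212 / 25.6)
    = √(1,387,109.38) ≈ 1,177.76 → Q = 1,178
N = D/Q = 83,750/1,178 ≈ 71.095 orders/yr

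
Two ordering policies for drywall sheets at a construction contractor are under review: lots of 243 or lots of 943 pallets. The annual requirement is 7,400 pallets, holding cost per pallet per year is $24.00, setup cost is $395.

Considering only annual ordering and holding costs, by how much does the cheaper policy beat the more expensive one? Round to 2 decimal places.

$529.12

TC(Q) = (D/Q)S + (Q/2)H
TC(243) = (7,400/243)×395 + (243/2)×24 = $14,944.81
TC(943) = (7,400/943)×395 + (943/2)×24 = $14,415.68
Cheaper: Q = 943.  Difference = $529.12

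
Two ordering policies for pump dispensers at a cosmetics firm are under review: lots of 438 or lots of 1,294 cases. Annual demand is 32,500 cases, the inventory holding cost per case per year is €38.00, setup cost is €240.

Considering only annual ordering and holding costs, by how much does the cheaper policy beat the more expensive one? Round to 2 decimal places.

Annual cost at Q: ordering D·S/Q plus holding Q·H/2.
TC(438) = (32,500/438)×240 + (438/2)×38 = €26,130.22
TC(1,294) = (32,500/1,294)×240 + (1,294/2)×38 = €30,613.82
Lots of 438 are cheaper by €4,483.60.

€4,483.60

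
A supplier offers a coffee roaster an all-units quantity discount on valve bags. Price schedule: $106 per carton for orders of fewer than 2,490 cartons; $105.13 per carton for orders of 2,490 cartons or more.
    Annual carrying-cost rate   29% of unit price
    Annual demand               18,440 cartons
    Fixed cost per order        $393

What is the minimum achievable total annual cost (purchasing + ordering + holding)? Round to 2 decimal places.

$1,975,747.83

H₁ = 29%×$106 = $30.7400;  H₂ = 29%×$105.13 = $30.4877
EOQ₁ = √(2×18,440×393/30.7400) = 686.66  (< 2,490, feasible at tier 1)
EOQ₂ = √(2×18,440×393/30.4877) = 689.49  (< 2,490 → use Q = 2,490 at tier-2 price)
TC(tier 1 (EOQ₁), Q≈686.7) = $1,975,747.83
TC(tier 2, Q≈2,490.0) = $1,979,464.80
Minimum at tier 1 (EOQ₁): $1,975,747.83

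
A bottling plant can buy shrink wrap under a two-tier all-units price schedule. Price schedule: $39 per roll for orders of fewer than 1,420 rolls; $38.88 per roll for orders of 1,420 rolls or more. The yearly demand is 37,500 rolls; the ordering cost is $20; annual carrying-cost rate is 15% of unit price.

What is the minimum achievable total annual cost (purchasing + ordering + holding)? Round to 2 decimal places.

H₁ = 15%×$39 = $5.8500;  H₂ = 15%×$38.88 = $5.8320
EOQ₁ = √(2×37,500×20/5.8500) = 506.37  (< 1,420, feasible at tier 1)
EOQ₂ = √(2×37,500×20/5.8320) = 507.15  (< 1,420 → use Q = 1,420 at tier-2 price)
TC(tier 1 (EOQ₁), Q≈506.4) = $1,465,462.26
TC(tier 2, Q≈1,420.0) = $1,462,668.89
Minimum at tier 2: $1,462,668.89

$1,462,668.89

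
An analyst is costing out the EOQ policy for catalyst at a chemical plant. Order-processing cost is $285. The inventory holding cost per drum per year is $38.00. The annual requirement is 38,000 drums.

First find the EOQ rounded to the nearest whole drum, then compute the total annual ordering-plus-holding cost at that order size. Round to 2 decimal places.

Optimal lot size Q* = (2 × 38,000 × $285 / $38)^½ ≈ 754.98 → Q = 755 drums
Annual ordering cost = (D/Q)·S = (38,000/755) × 285 = $14,344.37
Annual holding cost  = (Q/2)·H = (755/2) × 38 = $14,345.00
Total = $14,344.37 + $14,345.00 = $28,689.37

$28,689.37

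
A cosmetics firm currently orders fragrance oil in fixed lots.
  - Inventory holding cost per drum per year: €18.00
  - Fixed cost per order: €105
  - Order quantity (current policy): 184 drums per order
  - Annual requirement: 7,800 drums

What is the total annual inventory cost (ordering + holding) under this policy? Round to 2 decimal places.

€6,107.09

Ordering: D/Q × S = 7,800/184 × €105 = €4,451.09
Holding:  Q/2 × H = 184/2 × €18 = €1,656.00
Total = €4,451.09 + €1,656.00 = €6,107.09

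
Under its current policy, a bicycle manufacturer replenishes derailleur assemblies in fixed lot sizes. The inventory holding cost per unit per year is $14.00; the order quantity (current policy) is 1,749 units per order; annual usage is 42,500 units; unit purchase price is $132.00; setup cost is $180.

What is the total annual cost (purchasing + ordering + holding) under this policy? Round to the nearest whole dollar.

$5,626,617

Orders/yr = 42,500/1,749 = 24.300; ordering cost = 24.300 × $180 = $4,373.93
Average inventory = 1,749/2 = 874.5; holding cost = 874.5 × $14 = $12,243.00
Purchase cost = D·C = 42,500 × 132 = $5,610,000.00
Total = $4,373.93 + $12,243.00 + $5,610,000.00 = $5,626,616.93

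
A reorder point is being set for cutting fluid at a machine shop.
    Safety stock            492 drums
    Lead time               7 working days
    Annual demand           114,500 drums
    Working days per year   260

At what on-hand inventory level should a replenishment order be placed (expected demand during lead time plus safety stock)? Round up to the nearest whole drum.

Daily demand d = 114,500 / 260 = 440.385 drums/day
Demand during lead time = 440.385 × 7 = 3,082.69
Reorder point = 3,082.69 + 492 = 3,574.69 → round up

3,575 drums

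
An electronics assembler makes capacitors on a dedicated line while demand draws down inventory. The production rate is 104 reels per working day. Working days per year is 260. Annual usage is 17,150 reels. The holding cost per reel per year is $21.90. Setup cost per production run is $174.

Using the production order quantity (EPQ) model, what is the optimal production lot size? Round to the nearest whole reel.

863 reels

Daily demand d = 17,150/260 = 65.962; p = 104; 1 − d/p = 0.36575
EPQ = √(2DS / (H(1 − d/p)))
    = √(2 × 17,150 × 174 / (21.9 × 0.36575)) ≈ 863.19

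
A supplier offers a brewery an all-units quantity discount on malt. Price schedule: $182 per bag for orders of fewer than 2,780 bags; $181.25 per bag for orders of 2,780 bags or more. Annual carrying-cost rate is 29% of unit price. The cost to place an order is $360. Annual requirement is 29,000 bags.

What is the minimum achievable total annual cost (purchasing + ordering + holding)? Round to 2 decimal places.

$5,311,197.08

H₁ = 29%×$182 = $52.7800;  H₂ = 29%×$181.25 = $52.5625
EOQ₁ = √(2×29,000×360/52.7800) = 628.97  (< 2,780, feasible at tier 1)
EOQ₂ = √(2×29,000×360/52.5625) = 630.27  (< 2,780 → use Q = 2,780 at tier-2 price)
TC(tier 1 (EOQ₁), Q≈629.0) = $5,311,197.08
TC(tier 2, Q≈2,780.0) = $5,333,067.27
Minimum at tier 1 (EOQ₁): $5,311,197.08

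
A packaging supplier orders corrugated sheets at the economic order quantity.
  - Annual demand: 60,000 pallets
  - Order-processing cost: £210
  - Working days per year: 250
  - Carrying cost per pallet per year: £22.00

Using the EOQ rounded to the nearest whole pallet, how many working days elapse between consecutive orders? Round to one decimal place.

Optimal lot size Q* = (2 × 60,000 × £210 / £22)^½ ≈ 1,070.26 → Q = 1,070 pallets
Cycle time = (working days × Q)/D = (250 × 1,070) / 60,000 = 4.458 days

4.5 days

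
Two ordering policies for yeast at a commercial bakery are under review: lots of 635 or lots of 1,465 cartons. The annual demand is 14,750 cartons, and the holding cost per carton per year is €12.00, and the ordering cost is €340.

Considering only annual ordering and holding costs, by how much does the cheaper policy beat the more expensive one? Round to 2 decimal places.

€505.57

For each Q, cost = (D/Q)·S + (Q/2)·H.
TC(635) = (14,750/635)×340 + (635/2)×12 = €11,707.64
TC(1,465) = (14,750/1,465)×340 + (1,465/2)×12 = €12,213.21
Lots of 635 are cheaper by €505.57.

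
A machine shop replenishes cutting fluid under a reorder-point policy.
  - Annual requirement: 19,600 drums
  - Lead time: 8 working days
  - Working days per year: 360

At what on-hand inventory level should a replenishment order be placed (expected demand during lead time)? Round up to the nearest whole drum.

Daily demand d = 19,600 / 360 = 54.444 drums/day
Demand during lead time = 54.444 × 8 = 435.56
Reorder point = 435.56 → round up

436 drums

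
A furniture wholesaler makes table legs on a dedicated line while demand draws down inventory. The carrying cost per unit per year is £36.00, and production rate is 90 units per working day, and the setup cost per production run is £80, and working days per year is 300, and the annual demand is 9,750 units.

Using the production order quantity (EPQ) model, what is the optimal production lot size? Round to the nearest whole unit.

260 units

d = 9,750/300 = 32.5000 units/day;  effective holding cost H(1 − d/p) = 36·(1 − 32.5000/90) = 23.00000
Q* = √(2DS / H_eff) = √(2·9,750·80 / 23.00000) ≈ 260.43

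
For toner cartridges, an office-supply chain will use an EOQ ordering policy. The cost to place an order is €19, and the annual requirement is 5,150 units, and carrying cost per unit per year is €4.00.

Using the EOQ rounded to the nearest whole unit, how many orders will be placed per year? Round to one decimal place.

23.3 orders per year

2DS/H = 2·5,150·19/4 = 48,925.00
EOQ = √48,925.00 ≈ 221.19 → Q = 221
Orders per year = D/Q = 5,150 / 221 = 23.303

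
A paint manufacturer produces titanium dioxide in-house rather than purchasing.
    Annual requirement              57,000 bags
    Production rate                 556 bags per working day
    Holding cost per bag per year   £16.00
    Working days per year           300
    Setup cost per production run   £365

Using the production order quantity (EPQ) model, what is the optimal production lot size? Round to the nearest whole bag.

1,988 bags

Daily demand d = 57,000/300 = 190.000; p = 556; 1 − d/p = 0.65827
EPQ = √(2DS / (H(1 − d/p)))
    = √(2 × 57,000 × 365 / (16 × 0.65827)) ≈ 1,987.63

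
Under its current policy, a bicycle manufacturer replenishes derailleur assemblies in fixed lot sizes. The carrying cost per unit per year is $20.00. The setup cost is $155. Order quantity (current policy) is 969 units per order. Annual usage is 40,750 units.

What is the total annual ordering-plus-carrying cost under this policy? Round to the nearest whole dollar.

Ordering: D/Q × S = 40,750/969 × $155 = $6,518.32
Holding:  Q/2 × H = 969/2 × $20 = $9,690.00
Total = $6,518.32 + $9,690.00 = $16,208.32

$16,208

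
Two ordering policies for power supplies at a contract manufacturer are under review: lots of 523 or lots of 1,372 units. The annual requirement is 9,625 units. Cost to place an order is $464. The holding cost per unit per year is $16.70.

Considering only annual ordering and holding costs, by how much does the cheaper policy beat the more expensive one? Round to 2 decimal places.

For each Q, cost = (D/Q)·S + (Q/2)·H.
TC(523) = (9,625/523)×464 + (523/2)×16.7 = $12,906.25
TC(1,372) = (9,625/1,372)×464 + (1,372/2)×16.7 = $14,711.30
|ΔTC| = |$12,906.25 − $14,711.30| = $1,805.06

$1,805.06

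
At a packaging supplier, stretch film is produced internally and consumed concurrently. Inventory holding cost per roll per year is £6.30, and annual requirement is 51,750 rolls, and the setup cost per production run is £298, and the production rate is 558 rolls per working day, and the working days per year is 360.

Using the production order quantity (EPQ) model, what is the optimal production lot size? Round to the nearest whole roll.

2,568 rolls

d = 51,750/360 = 143.7500 rolls/day;  effective holding cost H(1 − d/p) = 6.3·(1 − 143.7500/558) = 4.67702
Q* = √(2DS / H_eff) = √(2·51,750·298 / 4.67702) ≈ 2,567.99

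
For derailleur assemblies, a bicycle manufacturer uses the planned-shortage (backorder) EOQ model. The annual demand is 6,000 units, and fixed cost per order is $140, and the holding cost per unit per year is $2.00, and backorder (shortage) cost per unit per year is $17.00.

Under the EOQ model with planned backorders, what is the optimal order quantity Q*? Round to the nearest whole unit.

969 units

Q* = √(2DS/H) · √((H + b)/b)
   = √(2 × 6,000 × 140 / 2) · √((2 + 17) / 17)
   = 916.515 × 1.0572 ≈ 968.93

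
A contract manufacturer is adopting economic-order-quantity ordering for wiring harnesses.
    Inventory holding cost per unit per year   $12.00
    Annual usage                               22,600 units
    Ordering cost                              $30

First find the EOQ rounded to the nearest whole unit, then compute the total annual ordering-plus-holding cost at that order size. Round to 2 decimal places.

Q* = √(2·D·S / H) = √(2·22,600·30 / 12) = √113,000.0 ≈ 336.15 → Q = 336 units
Orders/yr = 22,600/336 = 67.262; ordering cost = 67.262 × $30 = $2,017.86
Average inventory = 336/2 = 168; holding cost = 168 × $12 = $2,016.00
Total = $2,017.86 + $2,016.00 = $4,033.86

$4,033.86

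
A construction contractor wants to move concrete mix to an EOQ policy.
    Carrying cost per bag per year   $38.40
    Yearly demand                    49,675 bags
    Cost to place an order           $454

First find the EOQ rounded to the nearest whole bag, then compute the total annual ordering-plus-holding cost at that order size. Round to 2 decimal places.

Q* = √(2·D·S / H) = √(2·49,675·454 / 38.4) = √1,174,606.8 ≈ 1,083.79 → Q = 1,084 bags
Ordering: D/Q × S = 49,675/1,084 × $454 = $20,804.84
Holding:  Q/2 × H = 1,084/2 × $38.4 = $20,812.80
Total = $20,804.84 + $20,812.80 = $41,617.64

$41,617.64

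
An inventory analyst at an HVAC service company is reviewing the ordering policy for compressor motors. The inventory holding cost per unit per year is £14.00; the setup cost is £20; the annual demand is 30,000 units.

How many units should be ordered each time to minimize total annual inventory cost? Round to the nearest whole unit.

293 units

Optimal lot size Q* = (2 × 30,000 × £20 / £14)^½ ≈ 292.77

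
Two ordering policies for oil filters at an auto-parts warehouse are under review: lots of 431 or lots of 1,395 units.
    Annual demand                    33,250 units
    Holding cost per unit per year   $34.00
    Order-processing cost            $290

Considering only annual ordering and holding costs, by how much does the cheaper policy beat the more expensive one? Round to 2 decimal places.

For each Q, cost = (D/Q)·S + (Q/2)·H.
TC(431) = (33,250/431)×290 + (431/2)×34 = $29,699.39
TC(1,395) = (33,250/1,395)×290 + (1,395/2)×34 = $30,627.19
Lots of 431 are cheaper by $927.80.

$927.80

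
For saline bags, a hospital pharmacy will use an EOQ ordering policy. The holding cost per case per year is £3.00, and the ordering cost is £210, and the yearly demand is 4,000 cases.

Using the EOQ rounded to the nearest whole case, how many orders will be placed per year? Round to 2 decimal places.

Optimal lot size Q* = (2 × 4,000 × £210 / £3)^½ ≈ 748.33 → Q = 748
N = D/Q = 4,000/748 ≈ 5.348 orders/yr

5.35 orders per year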